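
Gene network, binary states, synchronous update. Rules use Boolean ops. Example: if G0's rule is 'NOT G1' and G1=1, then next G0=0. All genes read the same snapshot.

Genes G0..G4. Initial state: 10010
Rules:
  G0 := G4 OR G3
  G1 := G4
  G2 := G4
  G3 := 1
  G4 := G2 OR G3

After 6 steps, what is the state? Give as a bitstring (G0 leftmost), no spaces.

Step 1: G0=G4|G3=0|1=1 G1=G4=0 G2=G4=0 G3=1(const) G4=G2|G3=0|1=1 -> 10011
Step 2: G0=G4|G3=1|1=1 G1=G4=1 G2=G4=1 G3=1(const) G4=G2|G3=0|1=1 -> 11111
Step 3: G0=G4|G3=1|1=1 G1=G4=1 G2=G4=1 G3=1(const) G4=G2|G3=1|1=1 -> 11111
Step 4: G0=G4|G3=1|1=1 G1=G4=1 G2=G4=1 G3=1(const) G4=G2|G3=1|1=1 -> 11111
Step 5: G0=G4|G3=1|1=1 G1=G4=1 G2=G4=1 G3=1(const) G4=G2|G3=1|1=1 -> 11111
Step 6: G0=G4|G3=1|1=1 G1=G4=1 G2=G4=1 G3=1(const) G4=G2|G3=1|1=1 -> 11111

11111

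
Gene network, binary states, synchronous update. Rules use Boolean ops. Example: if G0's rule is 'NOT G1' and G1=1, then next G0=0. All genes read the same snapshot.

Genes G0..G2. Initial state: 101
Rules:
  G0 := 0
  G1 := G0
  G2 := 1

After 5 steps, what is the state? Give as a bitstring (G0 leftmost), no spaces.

Step 1: G0=0(const) G1=G0=1 G2=1(const) -> 011
Step 2: G0=0(const) G1=G0=0 G2=1(const) -> 001
Step 3: G0=0(const) G1=G0=0 G2=1(const) -> 001
Step 4: G0=0(const) G1=G0=0 G2=1(const) -> 001
Step 5: G0=0(const) G1=G0=0 G2=1(const) -> 001

001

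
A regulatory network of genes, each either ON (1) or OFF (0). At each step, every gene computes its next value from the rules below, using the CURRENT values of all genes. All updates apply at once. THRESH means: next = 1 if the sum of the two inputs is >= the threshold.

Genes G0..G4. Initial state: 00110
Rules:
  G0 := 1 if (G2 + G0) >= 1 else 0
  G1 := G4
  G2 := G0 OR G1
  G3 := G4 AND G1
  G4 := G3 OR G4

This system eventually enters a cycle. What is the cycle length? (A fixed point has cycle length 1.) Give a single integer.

Step 0: 00110
Step 1: G0=(1+0>=1)=1 G1=G4=0 G2=G0|G1=0|0=0 G3=G4&G1=0&0=0 G4=G3|G4=1|0=1 -> 10001
Step 2: G0=(0+1>=1)=1 G1=G4=1 G2=G0|G1=1|0=1 G3=G4&G1=1&0=0 G4=G3|G4=0|1=1 -> 11101
Step 3: G0=(1+1>=1)=1 G1=G4=1 G2=G0|G1=1|1=1 G3=G4&G1=1&1=1 G4=G3|G4=0|1=1 -> 11111
Step 4: G0=(1+1>=1)=1 G1=G4=1 G2=G0|G1=1|1=1 G3=G4&G1=1&1=1 G4=G3|G4=1|1=1 -> 11111
State from step 4 equals state from step 3 -> cycle length 1

Answer: 1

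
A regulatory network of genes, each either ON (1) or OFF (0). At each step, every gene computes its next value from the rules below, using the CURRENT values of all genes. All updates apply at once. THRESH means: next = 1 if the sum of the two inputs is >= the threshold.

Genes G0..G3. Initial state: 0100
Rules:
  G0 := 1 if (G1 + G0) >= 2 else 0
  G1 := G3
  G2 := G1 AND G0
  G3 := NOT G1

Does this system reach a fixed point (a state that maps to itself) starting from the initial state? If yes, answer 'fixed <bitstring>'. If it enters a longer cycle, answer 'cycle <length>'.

Answer: cycle 4

Derivation:
Step 0: 0100
Step 1: G0=(1+0>=2)=0 G1=G3=0 G2=G1&G0=1&0=0 G3=NOT G1=NOT 1=0 -> 0000
Step 2: G0=(0+0>=2)=0 G1=G3=0 G2=G1&G0=0&0=0 G3=NOT G1=NOT 0=1 -> 0001
Step 3: G0=(0+0>=2)=0 G1=G3=1 G2=G1&G0=0&0=0 G3=NOT G1=NOT 0=1 -> 0101
Step 4: G0=(1+0>=2)=0 G1=G3=1 G2=G1&G0=1&0=0 G3=NOT G1=NOT 1=0 -> 0100
Cycle of length 4 starting at step 0 -> no fixed point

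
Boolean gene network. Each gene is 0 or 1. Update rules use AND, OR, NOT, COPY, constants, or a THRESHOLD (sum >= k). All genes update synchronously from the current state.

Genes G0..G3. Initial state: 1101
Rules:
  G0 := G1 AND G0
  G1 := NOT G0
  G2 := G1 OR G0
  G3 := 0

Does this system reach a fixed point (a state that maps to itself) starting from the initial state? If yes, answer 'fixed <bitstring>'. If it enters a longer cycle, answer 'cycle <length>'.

Step 0: 1101
Step 1: G0=G1&G0=1&1=1 G1=NOT G0=NOT 1=0 G2=G1|G0=1|1=1 G3=0(const) -> 1010
Step 2: G0=G1&G0=0&1=0 G1=NOT G0=NOT 1=0 G2=G1|G0=0|1=1 G3=0(const) -> 0010
Step 3: G0=G1&G0=0&0=0 G1=NOT G0=NOT 0=1 G2=G1|G0=0|0=0 G3=0(const) -> 0100
Step 4: G0=G1&G0=1&0=0 G1=NOT G0=NOT 0=1 G2=G1|G0=1|0=1 G3=0(const) -> 0110
Step 5: G0=G1&G0=1&0=0 G1=NOT G0=NOT 0=1 G2=G1|G0=1|0=1 G3=0(const) -> 0110
Fixed point reached at step 4: 0110

Answer: fixed 0110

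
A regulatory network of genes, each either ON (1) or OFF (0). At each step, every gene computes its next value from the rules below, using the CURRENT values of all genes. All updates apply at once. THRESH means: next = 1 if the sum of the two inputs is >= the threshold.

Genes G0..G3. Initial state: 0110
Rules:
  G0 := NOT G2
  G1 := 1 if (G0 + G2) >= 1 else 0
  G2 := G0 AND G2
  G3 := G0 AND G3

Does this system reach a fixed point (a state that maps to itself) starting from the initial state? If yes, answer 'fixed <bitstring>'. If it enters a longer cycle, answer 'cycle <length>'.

Answer: fixed 1100

Derivation:
Step 0: 0110
Step 1: G0=NOT G2=NOT 1=0 G1=(0+1>=1)=1 G2=G0&G2=0&1=0 G3=G0&G3=0&0=0 -> 0100
Step 2: G0=NOT G2=NOT 0=1 G1=(0+0>=1)=0 G2=G0&G2=0&0=0 G3=G0&G3=0&0=0 -> 1000
Step 3: G0=NOT G2=NOT 0=1 G1=(1+0>=1)=1 G2=G0&G2=1&0=0 G3=G0&G3=1&0=0 -> 1100
Step 4: G0=NOT G2=NOT 0=1 G1=(1+0>=1)=1 G2=G0&G2=1&0=0 G3=G0&G3=1&0=0 -> 1100
Fixed point reached at step 3: 1100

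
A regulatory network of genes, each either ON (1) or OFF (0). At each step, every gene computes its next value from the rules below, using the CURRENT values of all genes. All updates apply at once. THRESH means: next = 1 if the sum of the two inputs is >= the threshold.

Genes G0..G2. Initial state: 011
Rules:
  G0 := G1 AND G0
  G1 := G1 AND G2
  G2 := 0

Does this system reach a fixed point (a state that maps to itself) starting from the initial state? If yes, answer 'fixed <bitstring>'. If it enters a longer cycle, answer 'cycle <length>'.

Step 0: 011
Step 1: G0=G1&G0=1&0=0 G1=G1&G2=1&1=1 G2=0(const) -> 010
Step 2: G0=G1&G0=1&0=0 G1=G1&G2=1&0=0 G2=0(const) -> 000
Step 3: G0=G1&G0=0&0=0 G1=G1&G2=0&0=0 G2=0(const) -> 000
Fixed point reached at step 2: 000

Answer: fixed 000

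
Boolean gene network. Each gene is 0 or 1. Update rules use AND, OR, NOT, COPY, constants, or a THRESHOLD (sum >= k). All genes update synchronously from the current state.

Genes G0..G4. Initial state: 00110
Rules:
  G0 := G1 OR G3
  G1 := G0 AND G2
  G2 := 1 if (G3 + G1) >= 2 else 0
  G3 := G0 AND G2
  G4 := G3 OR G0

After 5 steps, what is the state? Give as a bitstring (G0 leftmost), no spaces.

Step 1: G0=G1|G3=0|1=1 G1=G0&G2=0&1=0 G2=(1+0>=2)=0 G3=G0&G2=0&1=0 G4=G3|G0=1|0=1 -> 10001
Step 2: G0=G1|G3=0|0=0 G1=G0&G2=1&0=0 G2=(0+0>=2)=0 G3=G0&G2=1&0=0 G4=G3|G0=0|1=1 -> 00001
Step 3: G0=G1|G3=0|0=0 G1=G0&G2=0&0=0 G2=(0+0>=2)=0 G3=G0&G2=0&0=0 G4=G3|G0=0|0=0 -> 00000
Step 4: G0=G1|G3=0|0=0 G1=G0&G2=0&0=0 G2=(0+0>=2)=0 G3=G0&G2=0&0=0 G4=G3|G0=0|0=0 -> 00000
Step 5: G0=G1|G3=0|0=0 G1=G0&G2=0&0=0 G2=(0+0>=2)=0 G3=G0&G2=0&0=0 G4=G3|G0=0|0=0 -> 00000

00000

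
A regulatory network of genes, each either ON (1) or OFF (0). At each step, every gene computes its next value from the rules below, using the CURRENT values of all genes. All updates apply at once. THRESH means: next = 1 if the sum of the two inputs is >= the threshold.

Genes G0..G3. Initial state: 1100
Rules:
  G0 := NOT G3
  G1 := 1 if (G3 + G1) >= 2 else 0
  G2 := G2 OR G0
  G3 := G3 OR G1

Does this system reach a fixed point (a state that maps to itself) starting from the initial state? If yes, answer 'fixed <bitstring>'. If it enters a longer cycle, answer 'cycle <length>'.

Answer: fixed 0011

Derivation:
Step 0: 1100
Step 1: G0=NOT G3=NOT 0=1 G1=(0+1>=2)=0 G2=G2|G0=0|1=1 G3=G3|G1=0|1=1 -> 1011
Step 2: G0=NOT G3=NOT 1=0 G1=(1+0>=2)=0 G2=G2|G0=1|1=1 G3=G3|G1=1|0=1 -> 0011
Step 3: G0=NOT G3=NOT 1=0 G1=(1+0>=2)=0 G2=G2|G0=1|0=1 G3=G3|G1=1|0=1 -> 0011
Fixed point reached at step 2: 0011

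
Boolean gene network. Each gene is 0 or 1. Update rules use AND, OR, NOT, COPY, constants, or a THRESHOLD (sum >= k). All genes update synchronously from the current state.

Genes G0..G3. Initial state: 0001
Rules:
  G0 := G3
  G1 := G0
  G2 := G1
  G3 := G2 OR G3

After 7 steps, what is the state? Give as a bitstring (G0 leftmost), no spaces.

Step 1: G0=G3=1 G1=G0=0 G2=G1=0 G3=G2|G3=0|1=1 -> 1001
Step 2: G0=G3=1 G1=G0=1 G2=G1=0 G3=G2|G3=0|1=1 -> 1101
Step 3: G0=G3=1 G1=G0=1 G2=G1=1 G3=G2|G3=0|1=1 -> 1111
Step 4: G0=G3=1 G1=G0=1 G2=G1=1 G3=G2|G3=1|1=1 -> 1111
Step 5: G0=G3=1 G1=G0=1 G2=G1=1 G3=G2|G3=1|1=1 -> 1111
Step 6: G0=G3=1 G1=G0=1 G2=G1=1 G3=G2|G3=1|1=1 -> 1111
Step 7: G0=G3=1 G1=G0=1 G2=G1=1 G3=G2|G3=1|1=1 -> 1111

1111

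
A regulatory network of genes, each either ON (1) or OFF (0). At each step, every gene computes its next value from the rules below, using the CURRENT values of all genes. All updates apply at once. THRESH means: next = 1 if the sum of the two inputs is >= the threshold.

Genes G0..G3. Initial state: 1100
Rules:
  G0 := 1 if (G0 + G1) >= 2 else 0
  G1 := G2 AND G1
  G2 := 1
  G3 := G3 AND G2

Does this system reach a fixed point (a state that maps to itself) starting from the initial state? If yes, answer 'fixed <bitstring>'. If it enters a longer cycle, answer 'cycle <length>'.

Step 0: 1100
Step 1: G0=(1+1>=2)=1 G1=G2&G1=0&1=0 G2=1(const) G3=G3&G2=0&0=0 -> 1010
Step 2: G0=(1+0>=2)=0 G1=G2&G1=1&0=0 G2=1(const) G3=G3&G2=0&1=0 -> 0010
Step 3: G0=(0+0>=2)=0 G1=G2&G1=1&0=0 G2=1(const) G3=G3&G2=0&1=0 -> 0010
Fixed point reached at step 2: 0010

Answer: fixed 0010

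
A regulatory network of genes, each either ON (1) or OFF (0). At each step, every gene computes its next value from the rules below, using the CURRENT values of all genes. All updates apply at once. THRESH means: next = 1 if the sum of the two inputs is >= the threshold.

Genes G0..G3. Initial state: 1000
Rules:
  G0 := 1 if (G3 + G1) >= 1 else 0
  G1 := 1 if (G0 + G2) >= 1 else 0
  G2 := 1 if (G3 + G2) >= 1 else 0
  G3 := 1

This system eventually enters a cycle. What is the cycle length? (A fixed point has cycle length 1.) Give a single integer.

Step 0: 1000
Step 1: G0=(0+0>=1)=0 G1=(1+0>=1)=1 G2=(0+0>=1)=0 G3=1(const) -> 0101
Step 2: G0=(1+1>=1)=1 G1=(0+0>=1)=0 G2=(1+0>=1)=1 G3=1(const) -> 1011
Step 3: G0=(1+0>=1)=1 G1=(1+1>=1)=1 G2=(1+1>=1)=1 G3=1(const) -> 1111
Step 4: G0=(1+1>=1)=1 G1=(1+1>=1)=1 G2=(1+1>=1)=1 G3=1(const) -> 1111
State from step 4 equals state from step 3 -> cycle length 1

Answer: 1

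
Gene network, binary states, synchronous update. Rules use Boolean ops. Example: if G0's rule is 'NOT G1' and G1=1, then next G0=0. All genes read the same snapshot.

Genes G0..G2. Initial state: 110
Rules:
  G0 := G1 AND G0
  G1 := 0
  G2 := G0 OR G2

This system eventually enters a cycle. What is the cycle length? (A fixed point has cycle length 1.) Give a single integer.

Step 0: 110
Step 1: G0=G1&G0=1&1=1 G1=0(const) G2=G0|G2=1|0=1 -> 101
Step 2: G0=G1&G0=0&1=0 G1=0(const) G2=G0|G2=1|1=1 -> 001
Step 3: G0=G1&G0=0&0=0 G1=0(const) G2=G0|G2=0|1=1 -> 001
State from step 3 equals state from step 2 -> cycle length 1

Answer: 1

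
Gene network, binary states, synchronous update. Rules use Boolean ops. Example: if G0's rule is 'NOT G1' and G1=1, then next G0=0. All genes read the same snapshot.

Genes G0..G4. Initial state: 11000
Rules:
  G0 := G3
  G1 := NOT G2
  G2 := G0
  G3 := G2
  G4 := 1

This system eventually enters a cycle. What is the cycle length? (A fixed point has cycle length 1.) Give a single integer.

Step 0: 11000
Step 1: G0=G3=0 G1=NOT G2=NOT 0=1 G2=G0=1 G3=G2=0 G4=1(const) -> 01101
Step 2: G0=G3=0 G1=NOT G2=NOT 1=0 G2=G0=0 G3=G2=1 G4=1(const) -> 00011
Step 3: G0=G3=1 G1=NOT G2=NOT 0=1 G2=G0=0 G3=G2=0 G4=1(const) -> 11001
Step 4: G0=G3=0 G1=NOT G2=NOT 0=1 G2=G0=1 G3=G2=0 G4=1(const) -> 01101
State from step 4 equals state from step 1 -> cycle length 3

Answer: 3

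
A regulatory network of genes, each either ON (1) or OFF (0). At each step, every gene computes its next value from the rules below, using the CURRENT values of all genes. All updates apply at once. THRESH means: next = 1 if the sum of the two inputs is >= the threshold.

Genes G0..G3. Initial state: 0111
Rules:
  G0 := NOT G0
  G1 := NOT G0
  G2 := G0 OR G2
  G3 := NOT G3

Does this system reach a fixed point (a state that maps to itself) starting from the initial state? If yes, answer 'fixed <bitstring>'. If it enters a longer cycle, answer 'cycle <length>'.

Answer: cycle 2

Derivation:
Step 0: 0111
Step 1: G0=NOT G0=NOT 0=1 G1=NOT G0=NOT 0=1 G2=G0|G2=0|1=1 G3=NOT G3=NOT 1=0 -> 1110
Step 2: G0=NOT G0=NOT 1=0 G1=NOT G0=NOT 1=0 G2=G0|G2=1|1=1 G3=NOT G3=NOT 0=1 -> 0011
Step 3: G0=NOT G0=NOT 0=1 G1=NOT G0=NOT 0=1 G2=G0|G2=0|1=1 G3=NOT G3=NOT 1=0 -> 1110
Cycle of length 2 starting at step 1 -> no fixed point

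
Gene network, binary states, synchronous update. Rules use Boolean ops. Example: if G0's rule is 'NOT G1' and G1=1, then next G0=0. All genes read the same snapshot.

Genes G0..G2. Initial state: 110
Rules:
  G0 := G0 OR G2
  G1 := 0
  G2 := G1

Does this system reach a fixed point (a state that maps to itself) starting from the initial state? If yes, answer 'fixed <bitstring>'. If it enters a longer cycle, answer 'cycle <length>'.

Answer: fixed 100

Derivation:
Step 0: 110
Step 1: G0=G0|G2=1|0=1 G1=0(const) G2=G1=1 -> 101
Step 2: G0=G0|G2=1|1=1 G1=0(const) G2=G1=0 -> 100
Step 3: G0=G0|G2=1|0=1 G1=0(const) G2=G1=0 -> 100
Fixed point reached at step 2: 100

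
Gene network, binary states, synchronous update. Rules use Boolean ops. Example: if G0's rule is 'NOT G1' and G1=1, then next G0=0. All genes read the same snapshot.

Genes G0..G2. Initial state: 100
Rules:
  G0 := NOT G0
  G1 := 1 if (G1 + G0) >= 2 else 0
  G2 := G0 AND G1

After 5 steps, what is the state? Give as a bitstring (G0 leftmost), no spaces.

Step 1: G0=NOT G0=NOT 1=0 G1=(0+1>=2)=0 G2=G0&G1=1&0=0 -> 000
Step 2: G0=NOT G0=NOT 0=1 G1=(0+0>=2)=0 G2=G0&G1=0&0=0 -> 100
Step 3: G0=NOT G0=NOT 1=0 G1=(0+1>=2)=0 G2=G0&G1=1&0=0 -> 000
Step 4: G0=NOT G0=NOT 0=1 G1=(0+0>=2)=0 G2=G0&G1=0&0=0 -> 100
Step 5: G0=NOT G0=NOT 1=0 G1=(0+1>=2)=0 G2=G0&G1=1&0=0 -> 000

000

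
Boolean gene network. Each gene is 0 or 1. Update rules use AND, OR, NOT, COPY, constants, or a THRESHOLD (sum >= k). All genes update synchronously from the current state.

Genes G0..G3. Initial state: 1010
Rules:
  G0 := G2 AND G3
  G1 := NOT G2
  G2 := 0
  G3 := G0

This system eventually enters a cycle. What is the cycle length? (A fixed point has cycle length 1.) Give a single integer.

Step 0: 1010
Step 1: G0=G2&G3=1&0=0 G1=NOT G2=NOT 1=0 G2=0(const) G3=G0=1 -> 0001
Step 2: G0=G2&G3=0&1=0 G1=NOT G2=NOT 0=1 G2=0(const) G3=G0=0 -> 0100
Step 3: G0=G2&G3=0&0=0 G1=NOT G2=NOT 0=1 G2=0(const) G3=G0=0 -> 0100
State from step 3 equals state from step 2 -> cycle length 1

Answer: 1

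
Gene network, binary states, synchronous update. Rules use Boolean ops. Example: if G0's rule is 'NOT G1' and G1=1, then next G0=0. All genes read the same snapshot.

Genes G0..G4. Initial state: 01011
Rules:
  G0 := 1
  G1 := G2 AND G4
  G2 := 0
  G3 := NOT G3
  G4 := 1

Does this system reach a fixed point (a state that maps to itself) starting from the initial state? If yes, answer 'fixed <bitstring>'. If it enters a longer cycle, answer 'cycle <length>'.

Step 0: 01011
Step 1: G0=1(const) G1=G2&G4=0&1=0 G2=0(const) G3=NOT G3=NOT 1=0 G4=1(const) -> 10001
Step 2: G0=1(const) G1=G2&G4=0&1=0 G2=0(const) G3=NOT G3=NOT 0=1 G4=1(const) -> 10011
Step 3: G0=1(const) G1=G2&G4=0&1=0 G2=0(const) G3=NOT G3=NOT 1=0 G4=1(const) -> 10001
Cycle of length 2 starting at step 1 -> no fixed point

Answer: cycle 2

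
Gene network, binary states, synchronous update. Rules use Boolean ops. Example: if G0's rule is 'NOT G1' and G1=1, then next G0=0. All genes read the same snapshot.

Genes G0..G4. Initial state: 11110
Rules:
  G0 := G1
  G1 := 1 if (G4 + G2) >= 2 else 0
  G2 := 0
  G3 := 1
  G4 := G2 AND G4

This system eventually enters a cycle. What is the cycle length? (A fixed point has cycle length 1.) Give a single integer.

Step 0: 11110
Step 1: G0=G1=1 G1=(0+1>=2)=0 G2=0(const) G3=1(const) G4=G2&G4=1&0=0 -> 10010
Step 2: G0=G1=0 G1=(0+0>=2)=0 G2=0(const) G3=1(const) G4=G2&G4=0&0=0 -> 00010
Step 3: G0=G1=0 G1=(0+0>=2)=0 G2=0(const) G3=1(const) G4=G2&G4=0&0=0 -> 00010
State from step 3 equals state from step 2 -> cycle length 1

Answer: 1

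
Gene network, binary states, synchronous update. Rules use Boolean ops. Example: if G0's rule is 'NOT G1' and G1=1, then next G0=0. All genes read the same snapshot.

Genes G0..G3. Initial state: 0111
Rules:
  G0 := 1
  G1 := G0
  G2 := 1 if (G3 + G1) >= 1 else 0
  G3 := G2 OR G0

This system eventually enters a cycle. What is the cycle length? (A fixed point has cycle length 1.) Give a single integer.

Answer: 1

Derivation:
Step 0: 0111
Step 1: G0=1(const) G1=G0=0 G2=(1+1>=1)=1 G3=G2|G0=1|0=1 -> 1011
Step 2: G0=1(const) G1=G0=1 G2=(1+0>=1)=1 G3=G2|G0=1|1=1 -> 1111
Step 3: G0=1(const) G1=G0=1 G2=(1+1>=1)=1 G3=G2|G0=1|1=1 -> 1111
State from step 3 equals state from step 2 -> cycle length 1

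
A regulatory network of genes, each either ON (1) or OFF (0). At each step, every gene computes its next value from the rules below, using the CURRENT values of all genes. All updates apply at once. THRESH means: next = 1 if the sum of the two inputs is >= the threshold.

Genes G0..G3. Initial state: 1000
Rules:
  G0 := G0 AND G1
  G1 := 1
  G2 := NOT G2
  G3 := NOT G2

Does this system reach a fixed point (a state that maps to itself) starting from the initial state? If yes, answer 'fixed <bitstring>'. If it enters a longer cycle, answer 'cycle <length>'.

Step 0: 1000
Step 1: G0=G0&G1=1&0=0 G1=1(const) G2=NOT G2=NOT 0=1 G3=NOT G2=NOT 0=1 -> 0111
Step 2: G0=G0&G1=0&1=0 G1=1(const) G2=NOT G2=NOT 1=0 G3=NOT G2=NOT 1=0 -> 0100
Step 3: G0=G0&G1=0&1=0 G1=1(const) G2=NOT G2=NOT 0=1 G3=NOT G2=NOT 0=1 -> 0111
Cycle of length 2 starting at step 1 -> no fixed point

Answer: cycle 2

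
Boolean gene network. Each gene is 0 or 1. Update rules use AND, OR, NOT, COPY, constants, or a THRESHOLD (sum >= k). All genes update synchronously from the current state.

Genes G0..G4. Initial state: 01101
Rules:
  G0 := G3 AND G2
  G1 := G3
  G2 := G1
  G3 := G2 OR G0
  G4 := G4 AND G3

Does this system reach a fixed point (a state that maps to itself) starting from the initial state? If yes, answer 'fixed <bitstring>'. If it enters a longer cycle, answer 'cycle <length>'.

Answer: fixed 11110

Derivation:
Step 0: 01101
Step 1: G0=G3&G2=0&1=0 G1=G3=0 G2=G1=1 G3=G2|G0=1|0=1 G4=G4&G3=1&0=0 -> 00110
Step 2: G0=G3&G2=1&1=1 G1=G3=1 G2=G1=0 G3=G2|G0=1|0=1 G4=G4&G3=0&1=0 -> 11010
Step 3: G0=G3&G2=1&0=0 G1=G3=1 G2=G1=1 G3=G2|G0=0|1=1 G4=G4&G3=0&1=0 -> 01110
Step 4: G0=G3&G2=1&1=1 G1=G3=1 G2=G1=1 G3=G2|G0=1|0=1 G4=G4&G3=0&1=0 -> 11110
Step 5: G0=G3&G2=1&1=1 G1=G3=1 G2=G1=1 G3=G2|G0=1|1=1 G4=G4&G3=0&1=0 -> 11110
Fixed point reached at step 4: 11110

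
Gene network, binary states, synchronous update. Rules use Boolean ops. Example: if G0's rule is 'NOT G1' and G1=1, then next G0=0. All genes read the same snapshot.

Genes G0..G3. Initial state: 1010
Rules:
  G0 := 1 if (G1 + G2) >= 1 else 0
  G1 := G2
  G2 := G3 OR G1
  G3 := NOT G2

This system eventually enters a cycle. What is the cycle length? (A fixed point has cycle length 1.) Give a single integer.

Answer: 1

Derivation:
Step 0: 1010
Step 1: G0=(0+1>=1)=1 G1=G2=1 G2=G3|G1=0|0=0 G3=NOT G2=NOT 1=0 -> 1100
Step 2: G0=(1+0>=1)=1 G1=G2=0 G2=G3|G1=0|1=1 G3=NOT G2=NOT 0=1 -> 1011
Step 3: G0=(0+1>=1)=1 G1=G2=1 G2=G3|G1=1|0=1 G3=NOT G2=NOT 1=0 -> 1110
Step 4: G0=(1+1>=1)=1 G1=G2=1 G2=G3|G1=0|1=1 G3=NOT G2=NOT 1=0 -> 1110
State from step 4 equals state from step 3 -> cycle length 1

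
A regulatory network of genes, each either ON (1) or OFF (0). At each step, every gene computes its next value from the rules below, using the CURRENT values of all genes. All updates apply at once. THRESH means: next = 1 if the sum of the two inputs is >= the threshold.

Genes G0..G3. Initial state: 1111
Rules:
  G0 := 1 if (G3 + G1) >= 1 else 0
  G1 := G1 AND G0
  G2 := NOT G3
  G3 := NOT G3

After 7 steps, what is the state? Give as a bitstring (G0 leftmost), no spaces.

Step 1: G0=(1+1>=1)=1 G1=G1&G0=1&1=1 G2=NOT G3=NOT 1=0 G3=NOT G3=NOT 1=0 -> 1100
Step 2: G0=(0+1>=1)=1 G1=G1&G0=1&1=1 G2=NOT G3=NOT 0=1 G3=NOT G3=NOT 0=1 -> 1111
Step 3: G0=(1+1>=1)=1 G1=G1&G0=1&1=1 G2=NOT G3=NOT 1=0 G3=NOT G3=NOT 1=0 -> 1100
Step 4: G0=(0+1>=1)=1 G1=G1&G0=1&1=1 G2=NOT G3=NOT 0=1 G3=NOT G3=NOT 0=1 -> 1111
Step 5: G0=(1+1>=1)=1 G1=G1&G0=1&1=1 G2=NOT G3=NOT 1=0 G3=NOT G3=NOT 1=0 -> 1100
Step 6: G0=(0+1>=1)=1 G1=G1&G0=1&1=1 G2=NOT G3=NOT 0=1 G3=NOT G3=NOT 0=1 -> 1111
Step 7: G0=(1+1>=1)=1 G1=G1&G0=1&1=1 G2=NOT G3=NOT 1=0 G3=NOT G3=NOT 1=0 -> 1100

1100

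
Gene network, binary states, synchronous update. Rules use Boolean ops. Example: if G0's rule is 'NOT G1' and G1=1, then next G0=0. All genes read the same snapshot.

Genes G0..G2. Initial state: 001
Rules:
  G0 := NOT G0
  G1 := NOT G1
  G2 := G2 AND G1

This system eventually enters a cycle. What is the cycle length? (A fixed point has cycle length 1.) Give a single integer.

Answer: 2

Derivation:
Step 0: 001
Step 1: G0=NOT G0=NOT 0=1 G1=NOT G1=NOT 0=1 G2=G2&G1=1&0=0 -> 110
Step 2: G0=NOT G0=NOT 1=0 G1=NOT G1=NOT 1=0 G2=G2&G1=0&1=0 -> 000
Step 3: G0=NOT G0=NOT 0=1 G1=NOT G1=NOT 0=1 G2=G2&G1=0&0=0 -> 110
State from step 3 equals state from step 1 -> cycle length 2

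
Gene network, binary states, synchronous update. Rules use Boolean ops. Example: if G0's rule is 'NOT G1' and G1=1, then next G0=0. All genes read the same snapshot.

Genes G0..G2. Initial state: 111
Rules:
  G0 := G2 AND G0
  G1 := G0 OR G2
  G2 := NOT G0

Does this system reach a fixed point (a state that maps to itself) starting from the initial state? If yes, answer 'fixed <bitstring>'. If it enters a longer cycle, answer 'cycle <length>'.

Step 0: 111
Step 1: G0=G2&G0=1&1=1 G1=G0|G2=1|1=1 G2=NOT G0=NOT 1=0 -> 110
Step 2: G0=G2&G0=0&1=0 G1=G0|G2=1|0=1 G2=NOT G0=NOT 1=0 -> 010
Step 3: G0=G2&G0=0&0=0 G1=G0|G2=0|0=0 G2=NOT G0=NOT 0=1 -> 001
Step 4: G0=G2&G0=1&0=0 G1=G0|G2=0|1=1 G2=NOT G0=NOT 0=1 -> 011
Step 5: G0=G2&G0=1&0=0 G1=G0|G2=0|1=1 G2=NOT G0=NOT 0=1 -> 011
Fixed point reached at step 4: 011

Answer: fixed 011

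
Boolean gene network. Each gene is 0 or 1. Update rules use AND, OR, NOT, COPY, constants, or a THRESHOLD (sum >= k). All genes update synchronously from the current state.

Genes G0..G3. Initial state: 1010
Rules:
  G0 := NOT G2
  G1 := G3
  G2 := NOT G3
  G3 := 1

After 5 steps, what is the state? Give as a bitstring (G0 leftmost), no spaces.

Step 1: G0=NOT G2=NOT 1=0 G1=G3=0 G2=NOT G3=NOT 0=1 G3=1(const) -> 0011
Step 2: G0=NOT G2=NOT 1=0 G1=G3=1 G2=NOT G3=NOT 1=0 G3=1(const) -> 0101
Step 3: G0=NOT G2=NOT 0=1 G1=G3=1 G2=NOT G3=NOT 1=0 G3=1(const) -> 1101
Step 4: G0=NOT G2=NOT 0=1 G1=G3=1 G2=NOT G3=NOT 1=0 G3=1(const) -> 1101
Step 5: G0=NOT G2=NOT 0=1 G1=G3=1 G2=NOT G3=NOT 1=0 G3=1(const) -> 1101

1101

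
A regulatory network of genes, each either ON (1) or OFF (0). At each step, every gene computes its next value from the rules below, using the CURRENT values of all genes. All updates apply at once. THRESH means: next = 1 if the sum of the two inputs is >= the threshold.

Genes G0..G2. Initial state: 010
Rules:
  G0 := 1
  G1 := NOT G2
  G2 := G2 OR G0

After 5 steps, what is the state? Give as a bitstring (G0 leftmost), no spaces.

Step 1: G0=1(const) G1=NOT G2=NOT 0=1 G2=G2|G0=0|0=0 -> 110
Step 2: G0=1(const) G1=NOT G2=NOT 0=1 G2=G2|G0=0|1=1 -> 111
Step 3: G0=1(const) G1=NOT G2=NOT 1=0 G2=G2|G0=1|1=1 -> 101
Step 4: G0=1(const) G1=NOT G2=NOT 1=0 G2=G2|G0=1|1=1 -> 101
Step 5: G0=1(const) G1=NOT G2=NOT 1=0 G2=G2|G0=1|1=1 -> 101

101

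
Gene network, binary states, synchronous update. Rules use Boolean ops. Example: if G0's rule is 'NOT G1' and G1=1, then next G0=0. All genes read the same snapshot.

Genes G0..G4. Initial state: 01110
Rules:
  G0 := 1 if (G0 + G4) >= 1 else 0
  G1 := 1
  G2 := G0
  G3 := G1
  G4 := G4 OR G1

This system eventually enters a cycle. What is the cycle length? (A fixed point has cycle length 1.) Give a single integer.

Step 0: 01110
Step 1: G0=(0+0>=1)=0 G1=1(const) G2=G0=0 G3=G1=1 G4=G4|G1=0|1=1 -> 01011
Step 2: G0=(0+1>=1)=1 G1=1(const) G2=G0=0 G3=G1=1 G4=G4|G1=1|1=1 -> 11011
Step 3: G0=(1+1>=1)=1 G1=1(const) G2=G0=1 G3=G1=1 G4=G4|G1=1|1=1 -> 11111
Step 4: G0=(1+1>=1)=1 G1=1(const) G2=G0=1 G3=G1=1 G4=G4|G1=1|1=1 -> 11111
State from step 4 equals state from step 3 -> cycle length 1

Answer: 1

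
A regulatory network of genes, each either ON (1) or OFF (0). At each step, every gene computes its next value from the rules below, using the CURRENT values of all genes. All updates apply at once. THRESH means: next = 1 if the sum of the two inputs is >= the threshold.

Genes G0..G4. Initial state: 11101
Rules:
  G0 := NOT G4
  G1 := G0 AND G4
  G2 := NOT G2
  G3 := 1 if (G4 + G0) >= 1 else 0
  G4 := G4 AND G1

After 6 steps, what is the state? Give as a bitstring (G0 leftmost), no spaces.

Step 1: G0=NOT G4=NOT 1=0 G1=G0&G4=1&1=1 G2=NOT G2=NOT 1=0 G3=(1+1>=1)=1 G4=G4&G1=1&1=1 -> 01011
Step 2: G0=NOT G4=NOT 1=0 G1=G0&G4=0&1=0 G2=NOT G2=NOT 0=1 G3=(1+0>=1)=1 G4=G4&G1=1&1=1 -> 00111
Step 3: G0=NOT G4=NOT 1=0 G1=G0&G4=0&1=0 G2=NOT G2=NOT 1=0 G3=(1+0>=1)=1 G4=G4&G1=1&0=0 -> 00010
Step 4: G0=NOT G4=NOT 0=1 G1=G0&G4=0&0=0 G2=NOT G2=NOT 0=1 G3=(0+0>=1)=0 G4=G4&G1=0&0=0 -> 10100
Step 5: G0=NOT G4=NOT 0=1 G1=G0&G4=1&0=0 G2=NOT G2=NOT 1=0 G3=(0+1>=1)=1 G4=G4&G1=0&0=0 -> 10010
Step 6: G0=NOT G4=NOT 0=1 G1=G0&G4=1&0=0 G2=NOT G2=NOT 0=1 G3=(0+1>=1)=1 G4=G4&G1=0&0=0 -> 10110

10110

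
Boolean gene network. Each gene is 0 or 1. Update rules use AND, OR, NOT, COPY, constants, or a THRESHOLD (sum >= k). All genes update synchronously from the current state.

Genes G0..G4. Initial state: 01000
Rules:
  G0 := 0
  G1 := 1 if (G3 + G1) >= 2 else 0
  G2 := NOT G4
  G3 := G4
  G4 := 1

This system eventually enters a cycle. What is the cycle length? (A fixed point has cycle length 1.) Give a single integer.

Answer: 1

Derivation:
Step 0: 01000
Step 1: G0=0(const) G1=(0+1>=2)=0 G2=NOT G4=NOT 0=1 G3=G4=0 G4=1(const) -> 00101
Step 2: G0=0(const) G1=(0+0>=2)=0 G2=NOT G4=NOT 1=0 G3=G4=1 G4=1(const) -> 00011
Step 3: G0=0(const) G1=(1+0>=2)=0 G2=NOT G4=NOT 1=0 G3=G4=1 G4=1(const) -> 00011
State from step 3 equals state from step 2 -> cycle length 1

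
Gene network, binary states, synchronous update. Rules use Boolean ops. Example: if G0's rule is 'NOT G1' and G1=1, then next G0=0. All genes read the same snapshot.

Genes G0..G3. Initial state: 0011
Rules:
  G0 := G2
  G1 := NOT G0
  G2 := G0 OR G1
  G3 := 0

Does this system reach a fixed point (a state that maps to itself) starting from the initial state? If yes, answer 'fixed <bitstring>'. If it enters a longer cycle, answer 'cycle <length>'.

Step 0: 0011
Step 1: G0=G2=1 G1=NOT G0=NOT 0=1 G2=G0|G1=0|0=0 G3=0(const) -> 1100
Step 2: G0=G2=0 G1=NOT G0=NOT 1=0 G2=G0|G1=1|1=1 G3=0(const) -> 0010
Step 3: G0=G2=1 G1=NOT G0=NOT 0=1 G2=G0|G1=0|0=0 G3=0(const) -> 1100
Cycle of length 2 starting at step 1 -> no fixed point

Answer: cycle 2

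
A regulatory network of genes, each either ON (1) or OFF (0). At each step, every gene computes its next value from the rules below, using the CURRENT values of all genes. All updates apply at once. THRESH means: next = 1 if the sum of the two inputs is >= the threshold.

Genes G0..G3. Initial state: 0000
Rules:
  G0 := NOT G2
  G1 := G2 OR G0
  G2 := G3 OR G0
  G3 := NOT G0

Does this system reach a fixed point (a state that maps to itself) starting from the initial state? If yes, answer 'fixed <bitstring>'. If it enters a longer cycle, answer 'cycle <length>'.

Step 0: 0000
Step 1: G0=NOT G2=NOT 0=1 G1=G2|G0=0|0=0 G2=G3|G0=0|0=0 G3=NOT G0=NOT 0=1 -> 1001
Step 2: G0=NOT G2=NOT 0=1 G1=G2|G0=0|1=1 G2=G3|G0=1|1=1 G3=NOT G0=NOT 1=0 -> 1110
Step 3: G0=NOT G2=NOT 1=0 G1=G2|G0=1|1=1 G2=G3|G0=0|1=1 G3=NOT G0=NOT 1=0 -> 0110
Step 4: G0=NOT G2=NOT 1=0 G1=G2|G0=1|0=1 G2=G3|G0=0|0=0 G3=NOT G0=NOT 0=1 -> 0101
Step 5: G0=NOT G2=NOT 0=1 G1=G2|G0=0|0=0 G2=G3|G0=1|0=1 G3=NOT G0=NOT 0=1 -> 1011
Step 6: G0=NOT G2=NOT 1=0 G1=G2|G0=1|1=1 G2=G3|G0=1|1=1 G3=NOT G0=NOT 1=0 -> 0110
Cycle of length 3 starting at step 3 -> no fixed point

Answer: cycle 3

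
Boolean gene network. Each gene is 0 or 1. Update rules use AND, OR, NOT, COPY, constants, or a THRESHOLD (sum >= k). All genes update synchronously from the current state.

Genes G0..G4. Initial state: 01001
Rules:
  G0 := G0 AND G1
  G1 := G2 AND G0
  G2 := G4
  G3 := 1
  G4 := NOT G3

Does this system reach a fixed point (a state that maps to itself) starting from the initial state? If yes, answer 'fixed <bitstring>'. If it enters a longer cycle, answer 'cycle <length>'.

Answer: fixed 00010

Derivation:
Step 0: 01001
Step 1: G0=G0&G1=0&1=0 G1=G2&G0=0&0=0 G2=G4=1 G3=1(const) G4=NOT G3=NOT 0=1 -> 00111
Step 2: G0=G0&G1=0&0=0 G1=G2&G0=1&0=0 G2=G4=1 G3=1(const) G4=NOT G3=NOT 1=0 -> 00110
Step 3: G0=G0&G1=0&0=0 G1=G2&G0=1&0=0 G2=G4=0 G3=1(const) G4=NOT G3=NOT 1=0 -> 00010
Step 4: G0=G0&G1=0&0=0 G1=G2&G0=0&0=0 G2=G4=0 G3=1(const) G4=NOT G3=NOT 1=0 -> 00010
Fixed point reached at step 3: 00010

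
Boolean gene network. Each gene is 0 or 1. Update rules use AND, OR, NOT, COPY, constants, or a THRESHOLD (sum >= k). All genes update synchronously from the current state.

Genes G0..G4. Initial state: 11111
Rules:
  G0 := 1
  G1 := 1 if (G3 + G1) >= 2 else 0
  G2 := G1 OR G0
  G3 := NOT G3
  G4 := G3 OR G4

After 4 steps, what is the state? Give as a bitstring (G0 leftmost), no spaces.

Step 1: G0=1(const) G1=(1+1>=2)=1 G2=G1|G0=1|1=1 G3=NOT G3=NOT 1=0 G4=G3|G4=1|1=1 -> 11101
Step 2: G0=1(const) G1=(0+1>=2)=0 G2=G1|G0=1|1=1 G3=NOT G3=NOT 0=1 G4=G3|G4=0|1=1 -> 10111
Step 3: G0=1(const) G1=(1+0>=2)=0 G2=G1|G0=0|1=1 G3=NOT G3=NOT 1=0 G4=G3|G4=1|1=1 -> 10101
Step 4: G0=1(const) G1=(0+0>=2)=0 G2=G1|G0=0|1=1 G3=NOT G3=NOT 0=1 G4=G3|G4=0|1=1 -> 10111

10111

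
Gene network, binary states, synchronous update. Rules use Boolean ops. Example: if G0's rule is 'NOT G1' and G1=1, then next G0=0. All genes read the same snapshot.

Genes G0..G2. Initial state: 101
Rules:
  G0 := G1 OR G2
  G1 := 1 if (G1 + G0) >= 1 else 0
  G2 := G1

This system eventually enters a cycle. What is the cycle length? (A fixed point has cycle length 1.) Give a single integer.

Step 0: 101
Step 1: G0=G1|G2=0|1=1 G1=(0+1>=1)=1 G2=G1=0 -> 110
Step 2: G0=G1|G2=1|0=1 G1=(1+1>=1)=1 G2=G1=1 -> 111
Step 3: G0=G1|G2=1|1=1 G1=(1+1>=1)=1 G2=G1=1 -> 111
State from step 3 equals state from step 2 -> cycle length 1

Answer: 1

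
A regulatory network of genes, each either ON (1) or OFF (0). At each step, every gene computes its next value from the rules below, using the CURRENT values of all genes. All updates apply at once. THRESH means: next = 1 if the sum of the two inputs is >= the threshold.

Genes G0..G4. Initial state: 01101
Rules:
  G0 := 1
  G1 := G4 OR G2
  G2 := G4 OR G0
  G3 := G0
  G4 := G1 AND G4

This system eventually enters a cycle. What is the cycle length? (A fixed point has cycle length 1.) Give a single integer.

Step 0: 01101
Step 1: G0=1(const) G1=G4|G2=1|1=1 G2=G4|G0=1|0=1 G3=G0=0 G4=G1&G4=1&1=1 -> 11101
Step 2: G0=1(const) G1=G4|G2=1|1=1 G2=G4|G0=1|1=1 G3=G0=1 G4=G1&G4=1&1=1 -> 11111
Step 3: G0=1(const) G1=G4|G2=1|1=1 G2=G4|G0=1|1=1 G3=G0=1 G4=G1&G4=1&1=1 -> 11111
State from step 3 equals state from step 2 -> cycle length 1

Answer: 1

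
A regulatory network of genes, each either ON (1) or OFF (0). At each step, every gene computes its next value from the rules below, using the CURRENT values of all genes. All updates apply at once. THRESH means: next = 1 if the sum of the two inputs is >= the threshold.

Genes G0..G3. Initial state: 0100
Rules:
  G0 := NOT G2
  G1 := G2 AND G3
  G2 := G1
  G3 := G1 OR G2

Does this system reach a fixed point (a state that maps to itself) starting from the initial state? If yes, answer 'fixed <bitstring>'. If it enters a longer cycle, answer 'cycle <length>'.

Answer: cycle 2

Derivation:
Step 0: 0100
Step 1: G0=NOT G2=NOT 0=1 G1=G2&G3=0&0=0 G2=G1=1 G3=G1|G2=1|0=1 -> 1011
Step 2: G0=NOT G2=NOT 1=0 G1=G2&G3=1&1=1 G2=G1=0 G3=G1|G2=0|1=1 -> 0101
Step 3: G0=NOT G2=NOT 0=1 G1=G2&G3=0&1=0 G2=G1=1 G3=G1|G2=1|0=1 -> 1011
Cycle of length 2 starting at step 1 -> no fixed point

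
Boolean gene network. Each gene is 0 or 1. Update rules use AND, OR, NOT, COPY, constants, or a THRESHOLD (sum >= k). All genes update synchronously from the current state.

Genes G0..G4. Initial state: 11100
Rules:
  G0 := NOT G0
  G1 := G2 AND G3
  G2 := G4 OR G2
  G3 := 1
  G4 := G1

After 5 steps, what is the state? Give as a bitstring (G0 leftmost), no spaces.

Step 1: G0=NOT G0=NOT 1=0 G1=G2&G3=1&0=0 G2=G4|G2=0|1=1 G3=1(const) G4=G1=1 -> 00111
Step 2: G0=NOT G0=NOT 0=1 G1=G2&G3=1&1=1 G2=G4|G2=1|1=1 G3=1(const) G4=G1=0 -> 11110
Step 3: G0=NOT G0=NOT 1=0 G1=G2&G3=1&1=1 G2=G4|G2=0|1=1 G3=1(const) G4=G1=1 -> 01111
Step 4: G0=NOT G0=NOT 0=1 G1=G2&G3=1&1=1 G2=G4|G2=1|1=1 G3=1(const) G4=G1=1 -> 11111
Step 5: G0=NOT G0=NOT 1=0 G1=G2&G3=1&1=1 G2=G4|G2=1|1=1 G3=1(const) G4=G1=1 -> 01111

01111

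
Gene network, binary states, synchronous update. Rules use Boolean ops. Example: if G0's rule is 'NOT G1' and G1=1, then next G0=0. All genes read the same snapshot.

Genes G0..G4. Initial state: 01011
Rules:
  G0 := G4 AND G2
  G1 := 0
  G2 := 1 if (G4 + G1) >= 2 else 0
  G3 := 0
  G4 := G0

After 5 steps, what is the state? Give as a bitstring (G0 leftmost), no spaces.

Step 1: G0=G4&G2=1&0=0 G1=0(const) G2=(1+1>=2)=1 G3=0(const) G4=G0=0 -> 00100
Step 2: G0=G4&G2=0&1=0 G1=0(const) G2=(0+0>=2)=0 G3=0(const) G4=G0=0 -> 00000
Step 3: G0=G4&G2=0&0=0 G1=0(const) G2=(0+0>=2)=0 G3=0(const) G4=G0=0 -> 00000
Step 4: G0=G4&G2=0&0=0 G1=0(const) G2=(0+0>=2)=0 G3=0(const) G4=G0=0 -> 00000
Step 5: G0=G4&G2=0&0=0 G1=0(const) G2=(0+0>=2)=0 G3=0(const) G4=G0=0 -> 00000

00000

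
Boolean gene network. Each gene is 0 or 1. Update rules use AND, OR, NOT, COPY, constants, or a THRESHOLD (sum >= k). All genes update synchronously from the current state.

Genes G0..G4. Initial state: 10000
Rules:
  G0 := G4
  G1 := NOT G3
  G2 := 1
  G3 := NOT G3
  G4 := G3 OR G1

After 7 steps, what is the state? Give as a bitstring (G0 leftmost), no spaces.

Step 1: G0=G4=0 G1=NOT G3=NOT 0=1 G2=1(const) G3=NOT G3=NOT 0=1 G4=G3|G1=0|0=0 -> 01110
Step 2: G0=G4=0 G1=NOT G3=NOT 1=0 G2=1(const) G3=NOT G3=NOT 1=0 G4=G3|G1=1|1=1 -> 00101
Step 3: G0=G4=1 G1=NOT G3=NOT 0=1 G2=1(const) G3=NOT G3=NOT 0=1 G4=G3|G1=0|0=0 -> 11110
Step 4: G0=G4=0 G1=NOT G3=NOT 1=0 G2=1(const) G3=NOT G3=NOT 1=0 G4=G3|G1=1|1=1 -> 00101
Step 5: G0=G4=1 G1=NOT G3=NOT 0=1 G2=1(const) G3=NOT G3=NOT 0=1 G4=G3|G1=0|0=0 -> 11110
Step 6: G0=G4=0 G1=NOT G3=NOT 1=0 G2=1(const) G3=NOT G3=NOT 1=0 G4=G3|G1=1|1=1 -> 00101
Step 7: G0=G4=1 G1=NOT G3=NOT 0=1 G2=1(const) G3=NOT G3=NOT 0=1 G4=G3|G1=0|0=0 -> 11110

11110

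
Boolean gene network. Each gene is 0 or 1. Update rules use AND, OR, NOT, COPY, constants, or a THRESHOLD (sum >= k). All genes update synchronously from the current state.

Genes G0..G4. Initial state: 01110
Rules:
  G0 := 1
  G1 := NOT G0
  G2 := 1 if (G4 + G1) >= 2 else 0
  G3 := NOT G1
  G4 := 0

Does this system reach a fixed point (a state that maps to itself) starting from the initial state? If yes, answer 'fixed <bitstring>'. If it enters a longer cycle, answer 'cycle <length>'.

Answer: fixed 10010

Derivation:
Step 0: 01110
Step 1: G0=1(const) G1=NOT G0=NOT 0=1 G2=(0+1>=2)=0 G3=NOT G1=NOT 1=0 G4=0(const) -> 11000
Step 2: G0=1(const) G1=NOT G0=NOT 1=0 G2=(0+1>=2)=0 G3=NOT G1=NOT 1=0 G4=0(const) -> 10000
Step 3: G0=1(const) G1=NOT G0=NOT 1=0 G2=(0+0>=2)=0 G3=NOT G1=NOT 0=1 G4=0(const) -> 10010
Step 4: G0=1(const) G1=NOT G0=NOT 1=0 G2=(0+0>=2)=0 G3=NOT G1=NOT 0=1 G4=0(const) -> 10010
Fixed point reached at step 3: 10010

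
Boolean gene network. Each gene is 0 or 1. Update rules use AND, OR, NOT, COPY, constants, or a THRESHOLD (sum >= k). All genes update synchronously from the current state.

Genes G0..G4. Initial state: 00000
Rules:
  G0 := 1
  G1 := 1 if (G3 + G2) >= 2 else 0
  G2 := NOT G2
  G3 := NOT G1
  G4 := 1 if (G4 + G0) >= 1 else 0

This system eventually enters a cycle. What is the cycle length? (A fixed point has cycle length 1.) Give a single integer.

Answer: 4

Derivation:
Step 0: 00000
Step 1: G0=1(const) G1=(0+0>=2)=0 G2=NOT G2=NOT 0=1 G3=NOT G1=NOT 0=1 G4=(0+0>=1)=0 -> 10110
Step 2: G0=1(const) G1=(1+1>=2)=1 G2=NOT G2=NOT 1=0 G3=NOT G1=NOT 0=1 G4=(0+1>=1)=1 -> 11011
Step 3: G0=1(const) G1=(1+0>=2)=0 G2=NOT G2=NOT 0=1 G3=NOT G1=NOT 1=0 G4=(1+1>=1)=1 -> 10101
Step 4: G0=1(const) G1=(0+1>=2)=0 G2=NOT G2=NOT 1=0 G3=NOT G1=NOT 0=1 G4=(1+1>=1)=1 -> 10011
Step 5: G0=1(const) G1=(1+0>=2)=0 G2=NOT G2=NOT 0=1 G3=NOT G1=NOT 0=1 G4=(1+1>=1)=1 -> 10111
Step 6: G0=1(const) G1=(1+1>=2)=1 G2=NOT G2=NOT 1=0 G3=NOT G1=NOT 0=1 G4=(1+1>=1)=1 -> 11011
State from step 6 equals state from step 2 -> cycle length 4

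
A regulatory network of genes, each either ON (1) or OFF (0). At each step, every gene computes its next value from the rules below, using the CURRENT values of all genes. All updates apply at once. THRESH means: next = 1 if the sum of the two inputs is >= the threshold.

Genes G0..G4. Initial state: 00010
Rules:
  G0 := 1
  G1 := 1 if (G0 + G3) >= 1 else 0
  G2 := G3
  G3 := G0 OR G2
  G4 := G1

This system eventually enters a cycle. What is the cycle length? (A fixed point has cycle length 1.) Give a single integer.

Answer: 1

Derivation:
Step 0: 00010
Step 1: G0=1(const) G1=(0+1>=1)=1 G2=G3=1 G3=G0|G2=0|0=0 G4=G1=0 -> 11100
Step 2: G0=1(const) G1=(1+0>=1)=1 G2=G3=0 G3=G0|G2=1|1=1 G4=G1=1 -> 11011
Step 3: G0=1(const) G1=(1+1>=1)=1 G2=G3=1 G3=G0|G2=1|0=1 G4=G1=1 -> 11111
Step 4: G0=1(const) G1=(1+1>=1)=1 G2=G3=1 G3=G0|G2=1|1=1 G4=G1=1 -> 11111
State from step 4 equals state from step 3 -> cycle length 1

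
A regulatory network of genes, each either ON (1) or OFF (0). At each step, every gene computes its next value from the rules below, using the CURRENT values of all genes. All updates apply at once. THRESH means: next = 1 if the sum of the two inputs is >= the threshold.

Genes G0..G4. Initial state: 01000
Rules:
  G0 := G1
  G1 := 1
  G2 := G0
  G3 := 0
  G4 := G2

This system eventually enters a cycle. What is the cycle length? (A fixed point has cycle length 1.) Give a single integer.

Answer: 1

Derivation:
Step 0: 01000
Step 1: G0=G1=1 G1=1(const) G2=G0=0 G3=0(const) G4=G2=0 -> 11000
Step 2: G0=G1=1 G1=1(const) G2=G0=1 G3=0(const) G4=G2=0 -> 11100
Step 3: G0=G1=1 G1=1(const) G2=G0=1 G3=0(const) G4=G2=1 -> 11101
Step 4: G0=G1=1 G1=1(const) G2=G0=1 G3=0(const) G4=G2=1 -> 11101
State from step 4 equals state from step 3 -> cycle length 1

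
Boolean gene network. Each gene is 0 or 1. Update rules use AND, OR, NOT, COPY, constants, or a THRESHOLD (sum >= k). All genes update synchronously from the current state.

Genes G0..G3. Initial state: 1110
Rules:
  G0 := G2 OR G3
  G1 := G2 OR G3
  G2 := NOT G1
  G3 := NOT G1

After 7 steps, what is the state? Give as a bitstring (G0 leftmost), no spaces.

Step 1: G0=G2|G3=1|0=1 G1=G2|G3=1|0=1 G2=NOT G1=NOT 1=0 G3=NOT G1=NOT 1=0 -> 1100
Step 2: G0=G2|G3=0|0=0 G1=G2|G3=0|0=0 G2=NOT G1=NOT 1=0 G3=NOT G1=NOT 1=0 -> 0000
Step 3: G0=G2|G3=0|0=0 G1=G2|G3=0|0=0 G2=NOT G1=NOT 0=1 G3=NOT G1=NOT 0=1 -> 0011
Step 4: G0=G2|G3=1|1=1 G1=G2|G3=1|1=1 G2=NOT G1=NOT 0=1 G3=NOT G1=NOT 0=1 -> 1111
Step 5: G0=G2|G3=1|1=1 G1=G2|G3=1|1=1 G2=NOT G1=NOT 1=0 G3=NOT G1=NOT 1=0 -> 1100
Step 6: G0=G2|G3=0|0=0 G1=G2|G3=0|0=0 G2=NOT G1=NOT 1=0 G3=NOT G1=NOT 1=0 -> 0000
Step 7: G0=G2|G3=0|0=0 G1=G2|G3=0|0=0 G2=NOT G1=NOT 0=1 G3=NOT G1=NOT 0=1 -> 0011

0011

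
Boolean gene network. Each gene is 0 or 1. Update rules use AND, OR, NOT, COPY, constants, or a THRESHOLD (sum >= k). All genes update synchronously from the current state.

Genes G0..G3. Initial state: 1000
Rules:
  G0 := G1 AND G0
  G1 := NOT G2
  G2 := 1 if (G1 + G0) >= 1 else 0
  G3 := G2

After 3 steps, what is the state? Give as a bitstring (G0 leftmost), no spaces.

Step 1: G0=G1&G0=0&1=0 G1=NOT G2=NOT 0=1 G2=(0+1>=1)=1 G3=G2=0 -> 0110
Step 2: G0=G1&G0=1&0=0 G1=NOT G2=NOT 1=0 G2=(1+0>=1)=1 G3=G2=1 -> 0011
Step 3: G0=G1&G0=0&0=0 G1=NOT G2=NOT 1=0 G2=(0+0>=1)=0 G3=G2=1 -> 0001

0001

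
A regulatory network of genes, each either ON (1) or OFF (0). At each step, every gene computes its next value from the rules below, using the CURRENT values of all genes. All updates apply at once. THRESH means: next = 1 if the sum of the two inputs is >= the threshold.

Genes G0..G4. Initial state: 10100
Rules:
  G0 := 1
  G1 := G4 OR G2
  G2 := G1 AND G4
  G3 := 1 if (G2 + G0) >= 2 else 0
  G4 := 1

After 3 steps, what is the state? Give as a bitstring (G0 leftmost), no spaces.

Step 1: G0=1(const) G1=G4|G2=0|1=1 G2=G1&G4=0&0=0 G3=(1+1>=2)=1 G4=1(const) -> 11011
Step 2: G0=1(const) G1=G4|G2=1|0=1 G2=G1&G4=1&1=1 G3=(0+1>=2)=0 G4=1(const) -> 11101
Step 3: G0=1(const) G1=G4|G2=1|1=1 G2=G1&G4=1&1=1 G3=(1+1>=2)=1 G4=1(const) -> 11111

11111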